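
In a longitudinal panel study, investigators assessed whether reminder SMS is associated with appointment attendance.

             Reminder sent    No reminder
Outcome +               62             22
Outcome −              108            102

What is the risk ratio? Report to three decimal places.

Reading the table with exposure as columns: a = 62 (Reminder sent, case), b = 108 (Reminder sent, non-case), c = 22 (No reminder, case), d = 102.
Risk in exposed = 62/170 = 0.36471; risk in unexposed = 22/124 = 0.17742.
RR = 0.36471 / 0.17742 = 2.05561
The risk among the exposed is 2.06 times that among the unexposed.

2.056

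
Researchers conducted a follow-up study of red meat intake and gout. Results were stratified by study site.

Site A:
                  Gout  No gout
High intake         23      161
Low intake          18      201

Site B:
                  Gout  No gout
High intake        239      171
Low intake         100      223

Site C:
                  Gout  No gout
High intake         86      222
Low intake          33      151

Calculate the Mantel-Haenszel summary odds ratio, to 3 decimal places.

OR_MH = Σ(aᵢdᵢ/nᵢ) / Σ(bᵢcᵢ/nᵢ), where nᵢ is the stratum total.
Stratum 1 (Site A): n = 403; a·d/n = 23·201/403 = 11.4715; b·c/n = 161·18/403 = 7.1911
Stratum 2 (Site B): n = 733; a·d/n = 239·223/733 = 72.7108; b·c/n = 171·100/733 = 23.3288
Stratum 3 (Site C): n = 492; a·d/n = 86·151/492 = 26.3943; b·c/n = 222·33/492 = 14.8902
OR_MH = (11.4715 + 72.7108 + 26.3943) / (7.1911 + 23.3288 + 14.8902) = 110.5766 / 45.4101 = 2.43507

2.435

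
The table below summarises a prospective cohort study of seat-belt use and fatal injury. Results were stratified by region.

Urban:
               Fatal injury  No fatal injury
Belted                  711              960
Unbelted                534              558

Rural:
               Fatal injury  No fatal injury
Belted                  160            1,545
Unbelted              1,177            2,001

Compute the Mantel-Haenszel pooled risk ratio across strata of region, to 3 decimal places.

RR_MH = Σ(aᵢ·n₀ᵢ/nᵢ) / Σ(cᵢ·n₁ᵢ/nᵢ), with n₁ᵢ = aᵢ+bᵢ (exposed), n₀ᵢ = cᵢ+dᵢ (unexposed), nᵢ = n₁ᵢ+n₀ᵢ.
Stratum 1 (Urban): n₁ = 1671, n₀ = 1092, n = 2763; a·n₀/n = 711·1092/2763 = 281.0033; c·n₁/n = 534·1671/2763 = 322.9511
Stratum 2 (Rural): n₁ = 1705, n₀ = 3178, n = 4883; a·n₀/n = 160·3178/4883 = 104.1327; c·n₁/n = 1177·1705/4883 = 410.9738
RR_MH = (281.0033 + 104.1327) / (322.9511 + 410.9738) = 385.1360 / 733.9249 = 0.52476

0.525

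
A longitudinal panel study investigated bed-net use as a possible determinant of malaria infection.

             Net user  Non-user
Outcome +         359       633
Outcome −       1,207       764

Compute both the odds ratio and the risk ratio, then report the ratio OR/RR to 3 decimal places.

Reading the table with exposure as columns: a = 359 (Net user, case), b = 1207 (Net user, non-case), c = 633 (Non-user, case), d = 764.
OR = (359·764)/(1207·633) = 274276/764031 = 0.35899
Risk in exposed = 359/1566 = 0.22925; risk in unexposed = 633/1397 = 0.45311; RR = 0.50594
OR/RR = 0.35899 / 0.50594 = 0.70955
The outcome is not rare, so the OR lies further from 1 than the RR.

0.710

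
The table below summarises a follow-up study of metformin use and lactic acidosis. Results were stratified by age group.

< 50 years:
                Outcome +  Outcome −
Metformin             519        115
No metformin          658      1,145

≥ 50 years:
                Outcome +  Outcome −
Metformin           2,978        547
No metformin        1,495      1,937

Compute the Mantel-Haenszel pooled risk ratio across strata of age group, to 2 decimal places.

2.00

RR_MH = Σ(aᵢ·n₀ᵢ/nᵢ) / Σ(cᵢ·n₁ᵢ/nᵢ), with n₁ᵢ = aᵢ+bᵢ (exposed), n₀ᵢ = cᵢ+dᵢ (unexposed), nᵢ = n₁ᵢ+n₀ᵢ.
Stratum 1 (< 50 years): n₁ = 634, n₀ = 1803, n = 2437; a·n₀/n = 519·1803/2437 = 383.9791; c·n₁/n = 658·634/2437 = 171.1826
Stratum 2 (≥ 50 years): n₁ = 3525, n₀ = 3432, n = 6957; a·n₀/n = 2978·3432/6957 = 1469.0953; c·n₁/n = 1495·3525/6957 = 757.4925
RR_MH = (383.9791 + 1469.0953) / (171.1826 + 757.4925) = 1853.0744 / 928.6751 = 1.99540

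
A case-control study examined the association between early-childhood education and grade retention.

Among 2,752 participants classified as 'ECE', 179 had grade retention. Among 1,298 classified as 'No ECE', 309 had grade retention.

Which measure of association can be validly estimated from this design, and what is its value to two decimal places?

From the description: a = 179, b = 2573, c = 309, d = 989.
This is a case-control study: participants were sampled on outcome status, so risks in the source population cannot be estimated directly — relative risk is not valid here. The odds ratio is the appropriate measure.
OR = (a·d)/(b·c) = (179 × 989) / (2573 × 309) = 177031 / 795057 = 0.22266

0.22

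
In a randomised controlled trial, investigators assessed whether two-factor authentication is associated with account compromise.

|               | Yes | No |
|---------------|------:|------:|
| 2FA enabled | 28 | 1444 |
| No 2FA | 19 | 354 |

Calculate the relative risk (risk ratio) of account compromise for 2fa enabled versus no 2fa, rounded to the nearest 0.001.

0.373

Cells: a = 28, b = 1444, c = 19, d = 354.
Risk in exposed = 28/1472 = 0.01902; risk in unexposed = 19/373 = 0.05094.
RR = 0.01902 / 0.05094 = 0.37343
The risk is 63% lower among the exposed than among the unexposed.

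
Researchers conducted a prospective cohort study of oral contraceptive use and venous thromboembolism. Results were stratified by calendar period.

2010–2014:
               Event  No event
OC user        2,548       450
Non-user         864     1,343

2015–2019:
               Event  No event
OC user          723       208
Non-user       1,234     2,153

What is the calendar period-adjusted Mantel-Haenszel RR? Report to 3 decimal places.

2.157

RR_MH = Σ(aᵢ·n₀ᵢ/nᵢ) / Σ(cᵢ·n₁ᵢ/nᵢ), with n₁ᵢ = aᵢ+bᵢ (exposed), n₀ᵢ = cᵢ+dᵢ (unexposed), nᵢ = n₁ᵢ+n₀ᵢ.
Stratum 1 (2010–2014): n₁ = 2998, n₀ = 2207, n = 5205; a·n₀/n = 2548·2207/5205 = 1080.3912; c·n₁/n = 864·2998/5205 = 497.6507
Stratum 2 (2015–2019): n₁ = 931, n₀ = 3387, n = 4318; a·n₀/n = 723·3387/4318 = 567.1146; c·n₁/n = 1234·931/4318 = 266.0616
RR_MH = (1080.3912 + 567.1146) / (497.6507 + 266.0616) = 1647.5058 / 763.7123 = 2.15723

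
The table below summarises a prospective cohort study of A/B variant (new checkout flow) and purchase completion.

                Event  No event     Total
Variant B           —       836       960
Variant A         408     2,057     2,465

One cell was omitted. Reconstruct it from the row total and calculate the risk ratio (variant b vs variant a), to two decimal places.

The missing cell is in the exposed row: 960 − 836 = 124.
So a = 124, b = 836, c = 408, d = 2057.
RR = [a/(a+b)] / [c/(c+d)] = (124/960) / (408/2465) = 0.12917/0.16552 = 0.78038

0.78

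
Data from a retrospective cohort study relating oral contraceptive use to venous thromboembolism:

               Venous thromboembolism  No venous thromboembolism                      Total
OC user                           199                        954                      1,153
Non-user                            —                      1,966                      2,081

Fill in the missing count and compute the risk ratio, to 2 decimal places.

The missing cell is in the unexposed row: 2081 − 1966 = 115.
So a = 199, b = 954, c = 115, d = 1966.
RR = [a/(a+b)] / [c/(c+d)] = (199/1153) / (115/2081) = 0.17259/0.05526 = 3.12319

3.12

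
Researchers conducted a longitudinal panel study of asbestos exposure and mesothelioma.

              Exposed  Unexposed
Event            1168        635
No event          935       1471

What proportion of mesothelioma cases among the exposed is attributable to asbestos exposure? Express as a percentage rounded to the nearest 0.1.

45.7

Reading the table with exposure as columns: a = 1168 (Exposed, case), b = 935 (Exposed, non-case), c = 635 (Unexposed, case), d = 1471.
Risk in exposed = 1168/2103 = 0.55540; risk in unexposed = 635/2106 = 0.30152.
RR = 0.55540/0.30152 = 1.84199
AR% = (RR − 1)/RR × 100 = (1.84199 − 1)/1.84199 × 100 = 45.7110%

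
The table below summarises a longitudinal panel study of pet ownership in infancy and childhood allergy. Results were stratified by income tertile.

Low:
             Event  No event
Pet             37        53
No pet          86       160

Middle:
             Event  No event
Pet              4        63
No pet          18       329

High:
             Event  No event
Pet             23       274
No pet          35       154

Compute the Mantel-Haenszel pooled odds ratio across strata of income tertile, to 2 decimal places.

0.78

OR_MH = Σ(aᵢdᵢ/nᵢ) / Σ(bᵢcᵢ/nᵢ), where nᵢ is the stratum total.
Stratum 1 (Low): n = 336; a·d/n = 37·160/336 = 17.6190; b·c/n = 53·86/336 = 13.5655
Stratum 2 (Middle): n = 414; a·d/n = 4·329/414 = 3.1787; b·c/n = 63·18/414 = 2.7391
Stratum 3 (High): n = 486; a·d/n = 23·154/486 = 7.2881; b·c/n = 274·35/486 = 19.7325
OR_MH = (17.6190 + 3.1787 + 7.2881) / (13.5655 + 2.7391 + 19.7325) = 28.0859 / 36.0371 = 0.77936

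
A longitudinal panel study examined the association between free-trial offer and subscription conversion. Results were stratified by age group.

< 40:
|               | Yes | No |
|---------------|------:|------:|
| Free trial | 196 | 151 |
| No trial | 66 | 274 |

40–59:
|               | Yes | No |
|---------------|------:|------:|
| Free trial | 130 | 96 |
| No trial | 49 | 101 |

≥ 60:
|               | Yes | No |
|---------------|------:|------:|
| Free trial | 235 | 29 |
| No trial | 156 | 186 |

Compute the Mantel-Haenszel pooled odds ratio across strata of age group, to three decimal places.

OR_MH = Σ(aᵢdᵢ/nᵢ) / Σ(bᵢcᵢ/nᵢ), where nᵢ is the stratum total.
Stratum 1 (< 40): n = 687; a·d/n = 196·274/687 = 78.1718; b·c/n = 151·66/687 = 14.5066
Stratum 2 (40–59): n = 376; a·d/n = 130·101/376 = 34.9202; b·c/n = 96·49/376 = 12.5106
Stratum 3 (≥ 60): n = 606; a·d/n = 235·186/606 = 72.1287; b·c/n = 29·156/606 = 7.4653
OR_MH = (78.1718 + 34.9202 + 72.1287) / (14.5066 + 12.5106 + 7.4653) = 185.2207 / 34.4825 = 5.37143

5.371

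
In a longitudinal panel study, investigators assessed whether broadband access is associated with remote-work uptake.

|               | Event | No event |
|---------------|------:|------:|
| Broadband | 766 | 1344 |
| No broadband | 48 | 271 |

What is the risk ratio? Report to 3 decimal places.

Cells: a = 766, b = 1344, c = 48, d = 271.
Risk in exposed = 766/2110 = 0.36303; risk in unexposed = 48/319 = 0.15047.
RR = 0.36303 / 0.15047 = 2.41266
The risk among the exposed is 2.41 times that among the unexposed.

2.413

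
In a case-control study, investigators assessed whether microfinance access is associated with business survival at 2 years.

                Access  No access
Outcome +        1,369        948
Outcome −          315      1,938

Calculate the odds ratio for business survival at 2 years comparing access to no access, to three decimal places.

Reading the table with exposure as columns: a = 1369 (Access, case), b = 315 (Access, non-case), c = 948 (No access, case), d = 1938.
OR = (a·d)/(b·c) = (1369 × 1938) / (315 × 948) = 2653122 / 298620 = 8.88461
The odds of business survival at 2 years are about 8.88 times as high in the access group.

8.885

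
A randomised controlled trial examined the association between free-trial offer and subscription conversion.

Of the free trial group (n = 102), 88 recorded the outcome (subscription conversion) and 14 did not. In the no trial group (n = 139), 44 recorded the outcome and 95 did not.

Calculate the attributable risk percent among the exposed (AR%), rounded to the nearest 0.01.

63.31

From the description: a = 88, b = 14, c = 44, d = 95.
Risk in exposed = 88/102 = 0.86275; risk in unexposed = 44/139 = 0.31655.
RR = 0.86275/0.31655 = 2.72549
AR% = (RR − 1)/RR × 100 = (2.72549 − 1)/2.72549 × 100 = 63.3094%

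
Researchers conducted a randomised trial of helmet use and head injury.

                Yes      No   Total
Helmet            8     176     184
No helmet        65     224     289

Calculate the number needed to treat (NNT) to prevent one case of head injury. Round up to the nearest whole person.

6

Risk in treated group = 8/184 = 0.04348; risk in control = 65/289 = 0.22491.
Absolute risk reduction = 0.22491 − 0.04348 = 0.18144
NNT = 1 / ARR = 1 / 0.18144 = 5.512 → round up → 6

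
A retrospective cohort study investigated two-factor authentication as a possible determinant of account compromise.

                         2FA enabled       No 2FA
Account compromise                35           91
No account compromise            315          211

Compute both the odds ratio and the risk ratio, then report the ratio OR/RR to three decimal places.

0.776

Reading the table with exposure as columns: a = 35 (2FA enabled, case), b = 315 (2FA enabled, non-case), c = 91 (No 2FA, case), d = 211.
OR = (35·211)/(315·91) = 7385/28665 = 0.25763
Risk in exposed = 35/350 = 0.10000; risk in unexposed = 91/302 = 0.30132; RR = 0.33187
OR/RR = 0.25763 / 0.33187 = 0.77631
The outcome is not rare, so the OR lies further from 1 than the RR.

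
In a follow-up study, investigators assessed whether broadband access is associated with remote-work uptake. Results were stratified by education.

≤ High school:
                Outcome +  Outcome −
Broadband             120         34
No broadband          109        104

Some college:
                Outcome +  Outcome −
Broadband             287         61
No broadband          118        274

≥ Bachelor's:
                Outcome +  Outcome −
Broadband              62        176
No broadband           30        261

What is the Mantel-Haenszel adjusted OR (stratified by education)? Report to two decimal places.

OR_MH = Σ(aᵢdᵢ/nᵢ) / Σ(bᵢcᵢ/nᵢ), where nᵢ is the stratum total.
Stratum 1 (≤ High school): n = 367; a·d/n = 120·104/367 = 34.0054; b·c/n = 34·109/367 = 10.0981
Stratum 2 (Some college): n = 740; a·d/n = 287·274/740 = 106.2676; b·c/n = 61·118/740 = 9.7270
Stratum 3 (≥ Bachelor's): n = 529; a·d/n = 62·261/529 = 30.5898; b·c/n = 176·30/529 = 9.9811
OR_MH = (34.0054 + 106.2676 + 30.5898) / (10.0981 + 9.7270 + 9.9811) = 170.8628 / 29.8062 = 5.73246

5.73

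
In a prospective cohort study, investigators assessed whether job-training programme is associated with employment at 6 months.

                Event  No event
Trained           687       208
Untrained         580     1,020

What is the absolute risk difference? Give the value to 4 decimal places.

Cells: a = 687, b = 208, c = 580, d = 1020.
Risk in exposed = 687/895 = 0.767598; risk in unexposed = 580/1600 = 0.362500.
Risk difference = 0.767598 − 0.362500 = 0.405098

0.4051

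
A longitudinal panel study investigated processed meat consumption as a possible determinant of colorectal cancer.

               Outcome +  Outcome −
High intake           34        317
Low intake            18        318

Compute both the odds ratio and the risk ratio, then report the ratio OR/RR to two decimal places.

Cells: a = 34, b = 317, c = 18, d = 318.
OR = (34·318)/(317·18) = 10812/5706 = 1.89485
Risk in exposed = 34/351 = 0.09687; risk in unexposed = 18/336 = 0.05357; RR = 1.80817
OR/RR = 1.89485 / 1.80817 = 1.04794
The outcome is rare in both groups, so OR ≈ RR (ratio near 1).

1.05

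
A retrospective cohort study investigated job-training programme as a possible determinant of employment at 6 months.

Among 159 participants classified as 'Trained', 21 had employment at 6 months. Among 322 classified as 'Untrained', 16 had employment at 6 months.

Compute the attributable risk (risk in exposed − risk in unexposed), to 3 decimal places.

0.082

From the description: a = 21, b = 138, c = 16, d = 306.
Risk in exposed = 21/159 = 0.132075; risk in unexposed = 16/322 = 0.049689.
Risk difference = 0.132075 − 0.049689 = 0.082386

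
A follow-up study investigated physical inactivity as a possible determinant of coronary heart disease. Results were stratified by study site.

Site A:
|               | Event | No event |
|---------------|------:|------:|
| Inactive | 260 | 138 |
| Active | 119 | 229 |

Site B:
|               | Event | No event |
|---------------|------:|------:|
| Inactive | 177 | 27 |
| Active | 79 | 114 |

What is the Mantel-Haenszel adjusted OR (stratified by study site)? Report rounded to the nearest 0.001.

OR_MH = Σ(aᵢdᵢ/nᵢ) / Σ(bᵢcᵢ/nᵢ), where nᵢ is the stratum total.
Stratum 1 (Site A): n = 746; a·d/n = 260·229/746 = 79.8123; b·c/n = 138·119/746 = 22.0134
Stratum 2 (Site B): n = 397; a·d/n = 177·114/397 = 50.8262; b·c/n = 27·79/397 = 5.3728
OR_MH = (79.8123 + 50.8262) / (22.0134 + 5.3728) = 130.6385 / 27.3862 = 4.77023

4.770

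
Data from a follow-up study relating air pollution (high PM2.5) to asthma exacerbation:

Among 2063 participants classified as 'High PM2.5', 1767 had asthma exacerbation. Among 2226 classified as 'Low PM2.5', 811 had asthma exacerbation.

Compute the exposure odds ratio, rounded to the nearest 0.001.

From the description: a = 1767, b = 296, c = 811, d = 1415.
OR = (a·d)/(b·c) = (1767 × 1415) / (296 × 811) = 2500305 / 240056 = 10.41551
The odds of asthma exacerbation are about 10.42 times as high in the high pm2.5 group.

10.416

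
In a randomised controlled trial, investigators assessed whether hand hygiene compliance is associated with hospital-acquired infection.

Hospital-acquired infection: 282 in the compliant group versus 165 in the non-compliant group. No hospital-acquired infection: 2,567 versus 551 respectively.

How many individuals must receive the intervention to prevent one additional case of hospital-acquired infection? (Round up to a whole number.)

8

Risk in treated group = 282/2849 = 0.09898; risk in control = 165/716 = 0.23045.
Absolute risk reduction = 0.23045 − 0.09898 = 0.13146
NNT = 1 / ARR = 1 / 0.13146 = 7.607 → round up → 8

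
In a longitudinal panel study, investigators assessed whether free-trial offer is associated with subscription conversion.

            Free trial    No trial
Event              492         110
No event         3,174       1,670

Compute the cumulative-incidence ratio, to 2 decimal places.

2.17

Reading the table with exposure as columns: a = 492 (Free trial, case), b = 3174 (Free trial, non-case), c = 110 (No trial, case), d = 1670.
Risk in exposed = 492/3666 = 0.13421; risk in unexposed = 110/1780 = 0.06180.
RR = 0.13421 / 0.06180 = 2.17170
The risk among the exposed is 2.17 times that among the unexposed.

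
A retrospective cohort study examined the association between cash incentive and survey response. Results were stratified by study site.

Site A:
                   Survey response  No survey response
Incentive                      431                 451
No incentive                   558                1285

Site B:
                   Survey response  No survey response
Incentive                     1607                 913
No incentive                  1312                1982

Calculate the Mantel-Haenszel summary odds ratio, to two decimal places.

2.52

OR_MH = Σ(aᵢdᵢ/nᵢ) / Σ(bᵢcᵢ/nᵢ), where nᵢ is the stratum total.
Stratum 1 (Site A): n = 2725; a·d/n = 431·1285/2725 = 203.2422; b·c/n = 451·558/2725 = 92.3516
Stratum 2 (Site B): n = 5814; a·d/n = 1607·1982/5814 = 547.8283; b·c/n = 913·1312/5814 = 206.0296
OR_MH = (203.2422 + 547.8283) / (92.3516 + 206.0296) = 751.0705 / 298.3811 = 2.51715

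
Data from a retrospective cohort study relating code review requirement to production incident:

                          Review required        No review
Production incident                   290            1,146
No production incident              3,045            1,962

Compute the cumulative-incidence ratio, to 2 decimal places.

Reading the table with exposure as columns: a = 290 (Review required, case), b = 3045 (Review required, non-case), c = 1146 (No review, case), d = 1962.
Risk in exposed = 290/3335 = 0.08696; risk in unexposed = 1146/3108 = 0.36873.
RR = 0.08696 / 0.36873 = 0.23583
The risk is 76% lower among the exposed than among the unexposed.

0.24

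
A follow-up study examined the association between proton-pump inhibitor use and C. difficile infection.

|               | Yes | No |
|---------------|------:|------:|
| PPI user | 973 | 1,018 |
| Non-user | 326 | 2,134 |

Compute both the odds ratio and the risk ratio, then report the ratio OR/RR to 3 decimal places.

Cells: a = 973, b = 1018, c = 326, d = 2134.
OR = (973·2134)/(1018·326) = 2076382/331868 = 6.25665
Risk in exposed = 973/1991 = 0.48870; risk in unexposed = 326/2460 = 0.13252; RR = 3.68773
OR/RR = 6.25665 / 3.68773 = 1.69661
The outcome is not rare, so the OR lies further from 1 than the RR.

1.697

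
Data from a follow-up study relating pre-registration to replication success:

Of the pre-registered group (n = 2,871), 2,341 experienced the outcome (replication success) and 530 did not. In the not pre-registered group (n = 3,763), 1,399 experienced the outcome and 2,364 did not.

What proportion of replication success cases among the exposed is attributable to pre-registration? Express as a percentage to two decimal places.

From the description: a = 2341, b = 530, c = 1399, d = 2364.
Risk in exposed = 2341/2871 = 0.81540; risk in unexposed = 1399/3763 = 0.37178.
RR = 0.81540/0.37178 = 2.19323
AR% = (RR − 1)/RR × 100 = (2.19323 − 1)/2.19323 × 100 = 54.4052%

54.41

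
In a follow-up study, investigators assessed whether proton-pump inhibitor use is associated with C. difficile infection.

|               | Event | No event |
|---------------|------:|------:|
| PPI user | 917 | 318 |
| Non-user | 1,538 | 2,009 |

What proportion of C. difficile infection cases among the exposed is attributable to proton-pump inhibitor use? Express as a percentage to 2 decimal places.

41.60

Cells: a = 917, b = 318, c = 1538, d = 2009.
Risk in exposed = 917/1235 = 0.74251; risk in unexposed = 1538/3547 = 0.43361.
RR = 0.74251/0.43361 = 1.71241
AR% = (RR − 1)/RR × 100 = (1.71241 − 1)/1.71241 × 100 = 41.6027%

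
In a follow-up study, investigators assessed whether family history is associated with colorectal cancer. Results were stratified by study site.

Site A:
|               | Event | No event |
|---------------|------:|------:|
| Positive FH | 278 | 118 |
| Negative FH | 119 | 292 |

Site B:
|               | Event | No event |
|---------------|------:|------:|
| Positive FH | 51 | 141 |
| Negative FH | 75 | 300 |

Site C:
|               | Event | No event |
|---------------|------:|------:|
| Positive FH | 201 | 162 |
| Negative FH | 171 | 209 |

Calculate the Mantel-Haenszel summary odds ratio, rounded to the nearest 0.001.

OR_MH = Σ(aᵢdᵢ/nᵢ) / Σ(bᵢcᵢ/nᵢ), where nᵢ is the stratum total.
Stratum 1 (Site A): n = 807; a·d/n = 278·292/807 = 100.5898; b·c/n = 118·119/807 = 17.4002
Stratum 2 (Site B): n = 567; a·d/n = 51·300/567 = 26.9841; b·c/n = 141·75/567 = 18.6508
Stratum 3 (Site C): n = 743; a·d/n = 201·209/743 = 56.5397; b·c/n = 162·171/743 = 37.2840
OR_MH = (100.5898 + 26.9841 + 56.5397) / (17.4002 + 18.6508 + 37.2840) = 184.1137 / 73.3350 = 2.51058

2.511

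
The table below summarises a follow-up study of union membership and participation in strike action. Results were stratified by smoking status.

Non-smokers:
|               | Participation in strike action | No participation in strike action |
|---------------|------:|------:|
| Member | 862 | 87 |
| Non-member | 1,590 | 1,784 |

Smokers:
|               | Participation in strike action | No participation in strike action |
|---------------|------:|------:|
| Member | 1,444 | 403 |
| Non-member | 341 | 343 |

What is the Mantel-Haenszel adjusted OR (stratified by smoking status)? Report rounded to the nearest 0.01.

OR_MH = Σ(aᵢdᵢ/nᵢ) / Σ(bᵢcᵢ/nᵢ), where nᵢ is the stratum total.
Stratum 1 (Non-smokers): n = 4323; a·d/n = 862·1784/4323 = 355.7270; b·c/n = 87·1590/4323 = 31.9986
Stratum 2 (Smokers): n = 2531; a·d/n = 1444·343/2531 = 195.6902; b·c/n = 403·341/2531 = 54.2959
OR_MH = (355.7270 + 195.6902) / (31.9986 + 54.2959) = 551.4173 / 86.2945 = 6.38994

6.39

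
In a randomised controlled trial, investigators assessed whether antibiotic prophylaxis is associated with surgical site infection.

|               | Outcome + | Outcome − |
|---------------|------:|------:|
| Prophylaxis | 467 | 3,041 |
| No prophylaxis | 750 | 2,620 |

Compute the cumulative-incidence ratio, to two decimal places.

Cells: a = 467, b = 3041, c = 750, d = 2620.
Risk in exposed = 467/3508 = 0.13312; risk in unexposed = 750/3370 = 0.22255.
RR = 0.13312 / 0.22255 = 0.59817
The risk is 40% lower among the exposed than among the unexposed.

0.60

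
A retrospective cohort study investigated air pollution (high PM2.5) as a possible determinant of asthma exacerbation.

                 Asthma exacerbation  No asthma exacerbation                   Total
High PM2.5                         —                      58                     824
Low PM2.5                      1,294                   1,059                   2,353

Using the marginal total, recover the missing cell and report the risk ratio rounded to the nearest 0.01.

1.69

The missing cell is in the exposed row: 824 − 58 = 766.
So a = 766, b = 58, c = 1294, d = 1059.
RR = [a/(a+b)] / [c/(c+d)] = (766/824) / (1294/2353) = 0.92961/0.54994 = 1.69040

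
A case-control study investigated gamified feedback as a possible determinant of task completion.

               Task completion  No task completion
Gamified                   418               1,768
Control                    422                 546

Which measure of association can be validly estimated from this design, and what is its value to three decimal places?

0.306

Cells: a = 418, b = 1768, c = 422, d = 546.
This is a case-control study: participants were sampled on outcome status, so risks in the source population cannot be estimated directly — relative risk is not valid here. The odds ratio is the appropriate measure.
OR = (a·d)/(b·c) = (418 × 546) / (1768 × 422) = 228228 / 746096 = 0.30590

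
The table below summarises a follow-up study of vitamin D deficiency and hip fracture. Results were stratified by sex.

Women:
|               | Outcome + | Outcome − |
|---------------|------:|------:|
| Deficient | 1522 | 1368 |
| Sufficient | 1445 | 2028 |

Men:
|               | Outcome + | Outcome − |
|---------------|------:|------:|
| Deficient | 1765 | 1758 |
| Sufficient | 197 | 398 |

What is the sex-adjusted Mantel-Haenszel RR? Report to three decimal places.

RR_MH = Σ(aᵢ·n₀ᵢ/nᵢ) / Σ(cᵢ·n₁ᵢ/nᵢ), with n₁ᵢ = aᵢ+bᵢ (exposed), n₀ᵢ = cᵢ+dᵢ (unexposed), nᵢ = n₁ᵢ+n₀ᵢ.
Stratum 1 (Women): n₁ = 2890, n₀ = 3473, n = 6363; a·n₀/n = 1522·3473/6363 = 830.7254; c·n₁/n = 1445·2890/6363 = 656.3021
Stratum 2 (Men): n₁ = 3523, n₀ = 595, n = 4118; a·n₀/n = 1765·595/4118 = 255.0206; c·n₁/n = 197·3523/4118 = 168.5359
RR_MH = (830.7254 + 255.0206) / (656.3021 + 168.5359) = 1085.7461 / 824.8380 = 1.31631

1.316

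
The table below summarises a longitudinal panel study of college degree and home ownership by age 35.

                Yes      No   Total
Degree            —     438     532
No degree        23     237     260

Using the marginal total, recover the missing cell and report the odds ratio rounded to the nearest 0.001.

2.211

The missing cell is in the exposed row: 532 − 438 = 94.
So a = 94, b = 438, c = 23, d = 237.
OR = (a·d)/(b·c) = (94 × 237) / (438 × 23) = 22278 / 10074 = 2.21144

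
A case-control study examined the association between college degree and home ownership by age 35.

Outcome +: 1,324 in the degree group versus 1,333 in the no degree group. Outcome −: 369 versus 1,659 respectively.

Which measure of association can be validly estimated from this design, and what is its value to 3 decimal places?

From the description: a = 1324, b = 369, c = 1333, d = 1659.
This is a case-control study: participants were sampled on outcome status, so risks in the source population cannot be estimated directly — relative risk is not valid here. The odds ratio is the appropriate measure.
OR = (a·d)/(b·c) = (1324 × 1659) / (369 × 1333) = 2196516 / 491877 = 4.46558

4.466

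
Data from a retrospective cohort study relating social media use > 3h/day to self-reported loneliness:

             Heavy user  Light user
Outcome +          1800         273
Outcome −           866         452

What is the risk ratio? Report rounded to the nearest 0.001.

1.793

Reading the table with exposure as columns: a = 1800 (Heavy user, case), b = 866 (Heavy user, non-case), c = 273 (Light user, case), d = 452.
Risk in exposed = 1800/2666 = 0.67517; risk in unexposed = 273/725 = 0.37655.
RR = 0.67517 / 0.37655 = 1.79303
The risk among the exposed is 1.79 times that among the unexposed.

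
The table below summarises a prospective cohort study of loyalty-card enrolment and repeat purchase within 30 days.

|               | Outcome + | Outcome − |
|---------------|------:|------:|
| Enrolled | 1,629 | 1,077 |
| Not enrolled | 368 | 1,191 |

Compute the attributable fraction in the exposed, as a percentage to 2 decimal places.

60.79

Cells: a = 1629, b = 1077, c = 368, d = 1191.
Risk in exposed = 1629/2706 = 0.60200; risk in unexposed = 368/1559 = 0.23605.
RR = 0.60200/0.23605 = 2.55030
AR% = (RR − 1)/RR × 100 = (2.55030 − 1)/2.55030 × 100 = 60.7890%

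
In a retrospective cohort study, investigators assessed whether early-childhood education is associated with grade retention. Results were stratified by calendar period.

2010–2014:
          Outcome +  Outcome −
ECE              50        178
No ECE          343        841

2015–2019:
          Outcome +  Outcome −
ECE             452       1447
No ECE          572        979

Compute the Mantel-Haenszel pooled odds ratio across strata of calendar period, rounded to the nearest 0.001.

OR_MH = Σ(aᵢdᵢ/nᵢ) / Σ(bᵢcᵢ/nᵢ), where nᵢ is the stratum total.
Stratum 1 (2010–2014): n = 1412; a·d/n = 50·841/1412 = 29.7805; b·c/n = 178·343/1412 = 43.2394
Stratum 2 (2015–2019): n = 3450; a·d/n = 452·979/3450 = 128.2632; b·c/n = 1447·572/3450 = 239.9084
OR_MH = (29.7805 + 128.2632) / (43.2394 + 239.9084) = 158.0436 / 283.1478 = 0.55817

0.558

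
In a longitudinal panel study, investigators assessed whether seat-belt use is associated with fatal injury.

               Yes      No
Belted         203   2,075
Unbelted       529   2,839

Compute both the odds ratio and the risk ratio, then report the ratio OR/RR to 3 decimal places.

Cells: a = 203, b = 2075, c = 529, d = 2839.
OR = (203·2839)/(2075·529) = 576317/1097675 = 0.52503
Risk in exposed = 203/2278 = 0.08911; risk in unexposed = 529/3368 = 0.15707; RR = 0.56736
OR/RR = 0.52503 / 0.56736 = 0.92540
The outcome is not rare, so the OR lies further from 1 than the RR.

0.925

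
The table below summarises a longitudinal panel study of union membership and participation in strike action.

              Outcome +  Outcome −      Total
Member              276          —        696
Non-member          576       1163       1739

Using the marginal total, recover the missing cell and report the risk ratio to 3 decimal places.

The missing cell is in the exposed row: 696 − 276 = 420.
So a = 276, b = 420, c = 576, d = 1163.
RR = [a/(a+b)] / [c/(c+d)] = (276/696) / (576/1739) = 0.39655/0.33122 = 1.19723

1.197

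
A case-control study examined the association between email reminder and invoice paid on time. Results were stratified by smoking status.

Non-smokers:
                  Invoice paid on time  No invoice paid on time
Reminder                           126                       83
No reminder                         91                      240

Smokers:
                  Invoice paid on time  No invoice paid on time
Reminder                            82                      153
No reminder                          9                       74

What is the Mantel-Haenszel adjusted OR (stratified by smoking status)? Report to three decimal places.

4.099

OR_MH = Σ(aᵢdᵢ/nᵢ) / Σ(bᵢcᵢ/nᵢ), where nᵢ is the stratum total.
Stratum 1 (Non-smokers): n = 540; a·d/n = 126·240/540 = 56.0000; b·c/n = 83·91/540 = 13.9870
Stratum 2 (Smokers): n = 318; a·d/n = 82·74/318 = 19.0818; b·c/n = 153·9/318 = 4.3302
OR_MH = (56.0000 + 19.0818) / (13.9870 + 4.3302) = 75.0818 / 18.3172 = 4.09897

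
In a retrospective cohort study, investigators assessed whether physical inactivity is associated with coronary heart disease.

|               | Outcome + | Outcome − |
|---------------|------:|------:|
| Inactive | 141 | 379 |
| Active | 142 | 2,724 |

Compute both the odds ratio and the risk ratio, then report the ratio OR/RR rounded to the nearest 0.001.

1.304

Cells: a = 141, b = 379, c = 142, d = 2724.
OR = (141·2724)/(379·142) = 384084/53818 = 7.13672
Risk in exposed = 141/520 = 0.27115; risk in unexposed = 142/2866 = 0.04955; RR = 5.47272
OR/RR = 7.13672 / 5.47272 = 1.30405
The outcome is not rare, so the OR lies further from 1 than the RR.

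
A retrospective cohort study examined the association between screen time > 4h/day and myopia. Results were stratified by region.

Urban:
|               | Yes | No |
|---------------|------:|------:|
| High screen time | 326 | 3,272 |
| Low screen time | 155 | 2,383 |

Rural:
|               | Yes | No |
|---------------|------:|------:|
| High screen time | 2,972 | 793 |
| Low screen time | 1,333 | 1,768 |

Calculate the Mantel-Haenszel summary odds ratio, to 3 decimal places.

OR_MH = Σ(aᵢdᵢ/nᵢ) / Σ(bᵢcᵢ/nᵢ), where nᵢ is the stratum total.
Stratum 1 (Urban): n = 6136; a·d/n = 326·2383/6136 = 126.6066; b·c/n = 3272·155/6136 = 82.6532
Stratum 2 (Rural): n = 6866; a·d/n = 2972·1768/6866 = 765.2922; b·c/n = 793·1333/6866 = 153.9570
OR_MH = (126.6066 + 765.2922) / (82.6532 + 153.9570) = 891.8987 / 236.6102 = 3.76949

3.769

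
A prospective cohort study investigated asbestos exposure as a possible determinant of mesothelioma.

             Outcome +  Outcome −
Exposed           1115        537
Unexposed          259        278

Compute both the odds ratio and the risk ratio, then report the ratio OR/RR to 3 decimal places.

1.593

Cells: a = 1115, b = 537, c = 259, d = 278.
OR = (1115·278)/(537·259) = 309970/139083 = 2.22867
Risk in exposed = 1115/1652 = 0.67494; risk in unexposed = 259/537 = 0.48231; RR = 1.39939
OR/RR = 2.22867 / 1.39939 = 1.59260
The outcome is not rare, so the OR lies further from 1 than the RR.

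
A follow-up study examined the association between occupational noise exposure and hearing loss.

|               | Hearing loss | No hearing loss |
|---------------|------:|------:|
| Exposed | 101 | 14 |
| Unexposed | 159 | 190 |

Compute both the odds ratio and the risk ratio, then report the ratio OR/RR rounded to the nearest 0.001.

Cells: a = 101, b = 14, c = 159, d = 190.
OR = (101·190)/(14·159) = 19190/2226 = 8.62084
Risk in exposed = 101/115 = 0.87826; risk in unexposed = 159/349 = 0.45559; RR = 1.92775
OR/RR = 8.62084 / 1.92775 = 4.47196
The outcome is not rare, so the OR lies further from 1 than the RR.

4.472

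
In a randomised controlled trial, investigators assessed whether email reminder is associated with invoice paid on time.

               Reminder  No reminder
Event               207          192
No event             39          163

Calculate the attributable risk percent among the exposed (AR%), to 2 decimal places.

Reading the table with exposure as columns: a = 207 (Reminder, case), b = 39 (Reminder, non-case), c = 192 (No reminder, case), d = 163.
Risk in exposed = 207/246 = 0.84146; risk in unexposed = 192/355 = 0.54085.
RR = 0.84146/0.54085 = 1.55583
AR% = (RR − 1)/RR × 100 = (1.55583 − 1)/1.55583 × 100 = 35.7257%

35.73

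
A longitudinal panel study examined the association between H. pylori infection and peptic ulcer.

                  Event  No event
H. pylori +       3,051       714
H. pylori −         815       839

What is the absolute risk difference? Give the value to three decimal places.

0.318

Cells: a = 3051, b = 714, c = 815, d = 839.
Risk in exposed = 3051/3765 = 0.810359; risk in unexposed = 815/1654 = 0.492745.
Risk difference = 0.810359 − 0.492745 = 0.317614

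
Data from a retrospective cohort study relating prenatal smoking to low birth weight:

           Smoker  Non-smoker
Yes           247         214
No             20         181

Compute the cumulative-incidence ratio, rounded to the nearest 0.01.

Reading the table with exposure as columns: a = 247 (Smoker, case), b = 20 (Smoker, non-case), c = 214 (Non-smoker, case), d = 181.
Risk in exposed = 247/267 = 0.92509; risk in unexposed = 214/395 = 0.54177.
RR = 0.92509 / 0.54177 = 1.70753
The risk among the exposed is 1.71 times that among the unexposed.

1.71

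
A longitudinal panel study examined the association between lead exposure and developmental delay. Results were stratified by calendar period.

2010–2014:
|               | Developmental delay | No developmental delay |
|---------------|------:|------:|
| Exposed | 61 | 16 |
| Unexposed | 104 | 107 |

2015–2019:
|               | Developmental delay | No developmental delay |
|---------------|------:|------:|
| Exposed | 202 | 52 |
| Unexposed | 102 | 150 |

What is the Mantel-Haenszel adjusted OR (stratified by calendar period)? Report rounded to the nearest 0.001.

OR_MH = Σ(aᵢdᵢ/nᵢ) / Σ(bᵢcᵢ/nᵢ), where nᵢ is the stratum total.
Stratum 1 (2010–2014): n = 288; a·d/n = 61·107/288 = 22.6632; b·c/n = 16·104/288 = 5.7778
Stratum 2 (2015–2019): n = 506; a·d/n = 202·150/506 = 59.8814; b·c/n = 52·102/506 = 10.4822
OR_MH = (22.6632 + 59.8814) / (5.7778 + 10.4822) = 82.5446 / 16.2600 = 5.07655

5.077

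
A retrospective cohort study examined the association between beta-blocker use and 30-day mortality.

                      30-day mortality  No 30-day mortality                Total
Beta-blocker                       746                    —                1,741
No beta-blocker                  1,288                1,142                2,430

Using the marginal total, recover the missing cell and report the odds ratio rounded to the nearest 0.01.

The missing cell is in the exposed row: 1741 − 746 = 995.
So a = 746, b = 995, c = 1288, d = 1142.
OR = (a·d)/(b·c) = (746 × 1142) / (995 × 1288) = 851932 / 1281560 = 0.66476

0.66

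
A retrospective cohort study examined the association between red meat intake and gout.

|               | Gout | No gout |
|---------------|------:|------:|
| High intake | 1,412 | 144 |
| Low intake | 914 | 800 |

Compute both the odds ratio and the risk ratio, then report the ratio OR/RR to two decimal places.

Cells: a = 1412, b = 144, c = 914, d = 800.
OR = (1412·800)/(144·914) = 1129600/131616 = 8.58254
Risk in exposed = 1412/1556 = 0.90746; risk in unexposed = 914/1714 = 0.53326; RR = 1.70173
OR/RR = 8.58254 / 1.70173 = 5.04343
The outcome is not rare, so the OR lies further from 1 than the RR.

5.04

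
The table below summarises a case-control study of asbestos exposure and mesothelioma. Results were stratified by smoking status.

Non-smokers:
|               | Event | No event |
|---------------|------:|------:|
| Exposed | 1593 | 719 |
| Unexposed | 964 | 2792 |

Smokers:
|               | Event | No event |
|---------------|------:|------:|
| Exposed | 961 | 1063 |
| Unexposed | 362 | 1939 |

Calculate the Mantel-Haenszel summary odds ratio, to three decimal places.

OR_MH = Σ(aᵢdᵢ/nᵢ) / Σ(bᵢcᵢ/nᵢ), where nᵢ is the stratum total.
Stratum 1 (Non-smokers): n = 6068; a·d/n = 1593·2792/6068 = 732.9690; b·c/n = 719·964/6068 = 114.2248
Stratum 2 (Smokers): n = 4325; a·d/n = 961·1939/4325 = 430.8391; b·c/n = 1063·362/4325 = 88.9725
OR_MH = (732.9690 + 430.8391) / (114.2248 + 88.9725) = 1163.8081 / 203.1973 = 5.72748

5.727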